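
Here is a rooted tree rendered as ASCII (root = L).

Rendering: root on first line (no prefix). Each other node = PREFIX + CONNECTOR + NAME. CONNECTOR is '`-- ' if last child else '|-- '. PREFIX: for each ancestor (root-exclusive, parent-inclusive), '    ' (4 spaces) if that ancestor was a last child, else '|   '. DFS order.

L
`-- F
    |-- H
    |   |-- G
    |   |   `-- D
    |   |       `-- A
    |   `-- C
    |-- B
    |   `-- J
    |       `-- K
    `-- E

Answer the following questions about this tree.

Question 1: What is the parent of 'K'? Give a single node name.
Scan adjacency: K appears as child of J

Answer: J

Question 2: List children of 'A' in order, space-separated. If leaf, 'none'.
Answer: none

Derivation:
Node A's children (from adjacency): (leaf)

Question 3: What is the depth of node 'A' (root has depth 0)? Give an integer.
Path from root to A: L -> F -> H -> G -> D -> A
Depth = number of edges = 5

Answer: 5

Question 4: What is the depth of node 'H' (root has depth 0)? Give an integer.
Answer: 2

Derivation:
Path from root to H: L -> F -> H
Depth = number of edges = 2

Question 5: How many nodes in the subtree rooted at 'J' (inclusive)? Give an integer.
Answer: 2

Derivation:
Subtree rooted at J contains: J, K
Count = 2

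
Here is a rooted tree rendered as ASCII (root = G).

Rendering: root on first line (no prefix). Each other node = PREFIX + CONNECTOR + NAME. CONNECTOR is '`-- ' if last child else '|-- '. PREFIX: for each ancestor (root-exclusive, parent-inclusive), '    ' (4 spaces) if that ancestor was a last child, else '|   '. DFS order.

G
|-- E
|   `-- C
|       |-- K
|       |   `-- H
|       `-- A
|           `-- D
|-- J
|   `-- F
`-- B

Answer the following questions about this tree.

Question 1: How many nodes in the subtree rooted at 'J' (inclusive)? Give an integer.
Subtree rooted at J contains: F, J
Count = 2

Answer: 2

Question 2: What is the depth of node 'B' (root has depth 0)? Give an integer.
Answer: 1

Derivation:
Path from root to B: G -> B
Depth = number of edges = 1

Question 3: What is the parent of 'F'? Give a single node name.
Answer: J

Derivation:
Scan adjacency: F appears as child of J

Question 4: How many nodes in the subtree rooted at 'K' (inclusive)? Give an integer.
Subtree rooted at K contains: H, K
Count = 2

Answer: 2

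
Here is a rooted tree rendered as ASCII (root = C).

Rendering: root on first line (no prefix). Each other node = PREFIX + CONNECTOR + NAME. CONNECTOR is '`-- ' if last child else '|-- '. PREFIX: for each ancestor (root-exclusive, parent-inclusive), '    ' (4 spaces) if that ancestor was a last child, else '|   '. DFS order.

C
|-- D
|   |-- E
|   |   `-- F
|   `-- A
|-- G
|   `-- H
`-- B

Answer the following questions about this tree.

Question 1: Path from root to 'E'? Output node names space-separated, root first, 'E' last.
Answer: C D E

Derivation:
Walk down from root: C -> D -> E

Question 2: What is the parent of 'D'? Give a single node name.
Scan adjacency: D appears as child of C

Answer: C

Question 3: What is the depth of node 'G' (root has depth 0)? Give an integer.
Path from root to G: C -> G
Depth = number of edges = 1

Answer: 1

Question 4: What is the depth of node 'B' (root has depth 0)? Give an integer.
Answer: 1

Derivation:
Path from root to B: C -> B
Depth = number of edges = 1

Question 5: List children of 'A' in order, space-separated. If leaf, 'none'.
Answer: none

Derivation:
Node A's children (from adjacency): (leaf)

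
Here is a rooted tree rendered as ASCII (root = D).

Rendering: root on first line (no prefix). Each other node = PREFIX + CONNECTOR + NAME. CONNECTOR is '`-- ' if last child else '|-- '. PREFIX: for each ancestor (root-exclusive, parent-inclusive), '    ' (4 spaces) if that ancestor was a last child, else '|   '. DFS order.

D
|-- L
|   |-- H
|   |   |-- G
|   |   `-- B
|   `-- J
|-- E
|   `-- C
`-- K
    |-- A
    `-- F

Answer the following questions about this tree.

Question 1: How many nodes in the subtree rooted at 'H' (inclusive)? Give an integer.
Subtree rooted at H contains: B, G, H
Count = 3

Answer: 3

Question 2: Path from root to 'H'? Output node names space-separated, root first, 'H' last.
Walk down from root: D -> L -> H

Answer: D L H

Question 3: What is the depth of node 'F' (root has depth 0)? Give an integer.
Answer: 2

Derivation:
Path from root to F: D -> K -> F
Depth = number of edges = 2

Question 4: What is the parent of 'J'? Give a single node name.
Scan adjacency: J appears as child of L

Answer: L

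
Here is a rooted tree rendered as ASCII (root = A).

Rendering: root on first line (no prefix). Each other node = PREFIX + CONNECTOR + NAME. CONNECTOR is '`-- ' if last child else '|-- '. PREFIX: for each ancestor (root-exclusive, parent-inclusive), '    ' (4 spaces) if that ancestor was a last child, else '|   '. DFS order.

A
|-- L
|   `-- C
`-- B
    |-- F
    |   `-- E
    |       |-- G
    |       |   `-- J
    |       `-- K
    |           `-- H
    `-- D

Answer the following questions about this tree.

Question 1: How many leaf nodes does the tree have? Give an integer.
Answer: 4

Derivation:
Leaves (nodes with no children): C, D, H, J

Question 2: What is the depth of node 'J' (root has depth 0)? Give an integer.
Answer: 5

Derivation:
Path from root to J: A -> B -> F -> E -> G -> J
Depth = number of edges = 5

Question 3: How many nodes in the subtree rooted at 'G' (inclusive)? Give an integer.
Answer: 2

Derivation:
Subtree rooted at G contains: G, J
Count = 2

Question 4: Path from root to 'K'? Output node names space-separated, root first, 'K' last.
Answer: A B F E K

Derivation:
Walk down from root: A -> B -> F -> E -> K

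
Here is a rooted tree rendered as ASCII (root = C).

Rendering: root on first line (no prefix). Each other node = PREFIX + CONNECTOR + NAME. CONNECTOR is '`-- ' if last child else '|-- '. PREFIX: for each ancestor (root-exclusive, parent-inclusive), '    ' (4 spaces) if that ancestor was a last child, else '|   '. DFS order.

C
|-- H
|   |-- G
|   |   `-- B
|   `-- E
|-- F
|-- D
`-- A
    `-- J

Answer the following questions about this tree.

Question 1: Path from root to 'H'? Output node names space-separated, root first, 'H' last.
Answer: C H

Derivation:
Walk down from root: C -> H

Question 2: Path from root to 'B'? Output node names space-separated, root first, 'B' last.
Walk down from root: C -> H -> G -> B

Answer: C H G B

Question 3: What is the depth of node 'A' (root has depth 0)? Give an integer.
Path from root to A: C -> A
Depth = number of edges = 1

Answer: 1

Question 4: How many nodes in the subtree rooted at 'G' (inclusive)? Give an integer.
Answer: 2

Derivation:
Subtree rooted at G contains: B, G
Count = 2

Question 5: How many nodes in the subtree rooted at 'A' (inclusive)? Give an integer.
Subtree rooted at A contains: A, J
Count = 2

Answer: 2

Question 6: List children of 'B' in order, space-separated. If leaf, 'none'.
Answer: none

Derivation:
Node B's children (from adjacency): (leaf)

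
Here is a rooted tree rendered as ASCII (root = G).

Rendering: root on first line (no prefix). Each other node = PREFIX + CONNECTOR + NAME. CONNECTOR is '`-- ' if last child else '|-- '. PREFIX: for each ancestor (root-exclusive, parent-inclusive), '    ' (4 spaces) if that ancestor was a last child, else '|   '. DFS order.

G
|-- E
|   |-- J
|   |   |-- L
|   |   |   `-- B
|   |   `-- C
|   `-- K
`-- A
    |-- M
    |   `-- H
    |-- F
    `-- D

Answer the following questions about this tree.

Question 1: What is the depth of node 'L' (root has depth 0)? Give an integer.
Path from root to L: G -> E -> J -> L
Depth = number of edges = 3

Answer: 3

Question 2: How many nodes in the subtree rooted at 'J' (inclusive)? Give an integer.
Answer: 4

Derivation:
Subtree rooted at J contains: B, C, J, L
Count = 4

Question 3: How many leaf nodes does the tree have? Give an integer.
Answer: 6

Derivation:
Leaves (nodes with no children): B, C, D, F, H, K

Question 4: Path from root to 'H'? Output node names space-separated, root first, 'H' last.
Answer: G A M H

Derivation:
Walk down from root: G -> A -> M -> H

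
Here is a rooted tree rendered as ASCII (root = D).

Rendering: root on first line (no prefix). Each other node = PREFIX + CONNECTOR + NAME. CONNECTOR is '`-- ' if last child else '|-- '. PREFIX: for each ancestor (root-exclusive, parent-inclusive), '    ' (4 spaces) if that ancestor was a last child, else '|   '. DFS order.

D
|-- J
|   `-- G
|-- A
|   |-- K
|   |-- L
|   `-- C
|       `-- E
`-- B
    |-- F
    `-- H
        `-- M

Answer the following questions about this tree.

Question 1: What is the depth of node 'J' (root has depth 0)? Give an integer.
Path from root to J: D -> J
Depth = number of edges = 1

Answer: 1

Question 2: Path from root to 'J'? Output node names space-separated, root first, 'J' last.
Answer: D J

Derivation:
Walk down from root: D -> J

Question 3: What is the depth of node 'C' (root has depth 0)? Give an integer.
Answer: 2

Derivation:
Path from root to C: D -> A -> C
Depth = number of edges = 2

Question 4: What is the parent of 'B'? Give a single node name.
Scan adjacency: B appears as child of D

Answer: D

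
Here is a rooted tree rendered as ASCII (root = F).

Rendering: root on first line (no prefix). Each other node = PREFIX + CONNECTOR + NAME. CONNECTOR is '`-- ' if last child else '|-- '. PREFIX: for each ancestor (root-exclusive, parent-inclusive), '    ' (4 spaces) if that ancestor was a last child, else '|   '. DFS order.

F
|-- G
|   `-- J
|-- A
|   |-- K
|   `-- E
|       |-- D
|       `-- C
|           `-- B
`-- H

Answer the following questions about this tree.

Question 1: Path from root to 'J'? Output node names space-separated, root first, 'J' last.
Walk down from root: F -> G -> J

Answer: F G J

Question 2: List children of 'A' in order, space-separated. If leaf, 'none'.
Answer: K E

Derivation:
Node A's children (from adjacency): K, E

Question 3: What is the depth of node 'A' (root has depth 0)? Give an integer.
Answer: 1

Derivation:
Path from root to A: F -> A
Depth = number of edges = 1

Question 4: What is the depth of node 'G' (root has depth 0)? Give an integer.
Path from root to G: F -> G
Depth = number of edges = 1

Answer: 1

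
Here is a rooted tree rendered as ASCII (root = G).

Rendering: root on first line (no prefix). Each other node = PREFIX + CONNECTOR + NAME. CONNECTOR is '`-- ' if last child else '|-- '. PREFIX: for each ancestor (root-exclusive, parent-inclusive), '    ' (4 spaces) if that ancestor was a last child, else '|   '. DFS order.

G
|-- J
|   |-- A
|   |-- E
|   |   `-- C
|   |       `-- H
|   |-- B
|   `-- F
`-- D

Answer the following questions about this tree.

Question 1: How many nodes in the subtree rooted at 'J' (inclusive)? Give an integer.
Subtree rooted at J contains: A, B, C, E, F, H, J
Count = 7

Answer: 7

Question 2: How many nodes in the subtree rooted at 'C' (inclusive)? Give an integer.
Subtree rooted at C contains: C, H
Count = 2

Answer: 2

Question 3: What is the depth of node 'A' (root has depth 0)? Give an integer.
Path from root to A: G -> J -> A
Depth = number of edges = 2

Answer: 2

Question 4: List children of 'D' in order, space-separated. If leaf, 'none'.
Node D's children (from adjacency): (leaf)

Answer: none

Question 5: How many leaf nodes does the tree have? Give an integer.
Leaves (nodes with no children): A, B, D, F, H

Answer: 5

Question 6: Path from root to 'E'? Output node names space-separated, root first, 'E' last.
Answer: G J E

Derivation:
Walk down from root: G -> J -> E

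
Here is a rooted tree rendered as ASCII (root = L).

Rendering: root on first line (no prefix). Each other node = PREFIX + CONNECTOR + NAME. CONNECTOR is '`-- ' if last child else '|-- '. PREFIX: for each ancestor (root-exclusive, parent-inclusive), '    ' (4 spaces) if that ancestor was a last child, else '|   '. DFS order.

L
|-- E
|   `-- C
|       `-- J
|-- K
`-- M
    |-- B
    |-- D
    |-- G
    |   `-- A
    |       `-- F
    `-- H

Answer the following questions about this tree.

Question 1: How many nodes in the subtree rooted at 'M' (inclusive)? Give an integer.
Answer: 7

Derivation:
Subtree rooted at M contains: A, B, D, F, G, H, M
Count = 7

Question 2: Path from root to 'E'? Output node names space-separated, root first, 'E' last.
Walk down from root: L -> E

Answer: L E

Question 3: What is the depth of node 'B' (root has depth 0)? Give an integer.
Path from root to B: L -> M -> B
Depth = number of edges = 2

Answer: 2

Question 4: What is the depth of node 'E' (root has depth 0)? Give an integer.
Answer: 1

Derivation:
Path from root to E: L -> E
Depth = number of edges = 1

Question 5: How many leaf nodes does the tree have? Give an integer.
Leaves (nodes with no children): B, D, F, H, J, K

Answer: 6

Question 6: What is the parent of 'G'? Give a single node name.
Answer: M

Derivation:
Scan adjacency: G appears as child of M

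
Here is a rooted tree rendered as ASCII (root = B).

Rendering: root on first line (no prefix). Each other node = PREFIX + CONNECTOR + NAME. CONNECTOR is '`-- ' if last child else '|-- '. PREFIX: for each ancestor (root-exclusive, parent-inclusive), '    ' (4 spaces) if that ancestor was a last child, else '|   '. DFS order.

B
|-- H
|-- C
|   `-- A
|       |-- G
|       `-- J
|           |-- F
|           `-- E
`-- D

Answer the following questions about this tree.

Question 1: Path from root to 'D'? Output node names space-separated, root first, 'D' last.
Walk down from root: B -> D

Answer: B D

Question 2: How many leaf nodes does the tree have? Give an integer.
Leaves (nodes with no children): D, E, F, G, H

Answer: 5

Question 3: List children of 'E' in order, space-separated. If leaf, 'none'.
Node E's children (from adjacency): (leaf)

Answer: none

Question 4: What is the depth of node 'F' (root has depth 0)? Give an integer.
Answer: 4

Derivation:
Path from root to F: B -> C -> A -> J -> F
Depth = number of edges = 4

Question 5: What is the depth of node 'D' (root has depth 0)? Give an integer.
Path from root to D: B -> D
Depth = number of edges = 1

Answer: 1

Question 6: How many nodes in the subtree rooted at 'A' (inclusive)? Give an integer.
Answer: 5

Derivation:
Subtree rooted at A contains: A, E, F, G, J
Count = 5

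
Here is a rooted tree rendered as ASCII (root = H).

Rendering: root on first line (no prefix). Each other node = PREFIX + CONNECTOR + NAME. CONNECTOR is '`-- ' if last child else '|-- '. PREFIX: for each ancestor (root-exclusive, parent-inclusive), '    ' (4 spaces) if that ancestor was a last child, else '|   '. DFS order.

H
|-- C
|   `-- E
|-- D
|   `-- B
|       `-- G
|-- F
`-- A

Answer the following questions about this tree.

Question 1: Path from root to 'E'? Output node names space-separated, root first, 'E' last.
Answer: H C E

Derivation:
Walk down from root: H -> C -> E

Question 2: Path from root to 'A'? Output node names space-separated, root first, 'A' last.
Walk down from root: H -> A

Answer: H A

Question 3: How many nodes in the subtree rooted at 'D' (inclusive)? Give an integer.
Subtree rooted at D contains: B, D, G
Count = 3

Answer: 3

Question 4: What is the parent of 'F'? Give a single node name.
Answer: H

Derivation:
Scan adjacency: F appears as child of H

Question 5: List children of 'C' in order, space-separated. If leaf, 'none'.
Node C's children (from adjacency): E

Answer: E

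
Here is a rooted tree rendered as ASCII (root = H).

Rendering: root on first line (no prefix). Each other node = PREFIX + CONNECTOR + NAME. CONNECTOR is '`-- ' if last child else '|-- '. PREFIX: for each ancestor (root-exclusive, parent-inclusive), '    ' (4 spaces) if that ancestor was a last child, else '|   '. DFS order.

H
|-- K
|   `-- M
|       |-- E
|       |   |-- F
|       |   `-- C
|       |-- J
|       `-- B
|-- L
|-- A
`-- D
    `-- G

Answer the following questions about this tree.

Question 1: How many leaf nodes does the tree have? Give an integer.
Leaves (nodes with no children): A, B, C, F, G, J, L

Answer: 7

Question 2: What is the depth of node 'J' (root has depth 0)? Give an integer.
Answer: 3

Derivation:
Path from root to J: H -> K -> M -> J
Depth = number of edges = 3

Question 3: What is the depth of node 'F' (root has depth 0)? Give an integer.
Answer: 4

Derivation:
Path from root to F: H -> K -> M -> E -> F
Depth = number of edges = 4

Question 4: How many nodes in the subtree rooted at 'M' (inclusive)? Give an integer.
Subtree rooted at M contains: B, C, E, F, J, M
Count = 6

Answer: 6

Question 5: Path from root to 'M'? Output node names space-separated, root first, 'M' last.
Answer: H K M

Derivation:
Walk down from root: H -> K -> M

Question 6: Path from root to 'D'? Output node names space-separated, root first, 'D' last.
Answer: H D

Derivation:
Walk down from root: H -> D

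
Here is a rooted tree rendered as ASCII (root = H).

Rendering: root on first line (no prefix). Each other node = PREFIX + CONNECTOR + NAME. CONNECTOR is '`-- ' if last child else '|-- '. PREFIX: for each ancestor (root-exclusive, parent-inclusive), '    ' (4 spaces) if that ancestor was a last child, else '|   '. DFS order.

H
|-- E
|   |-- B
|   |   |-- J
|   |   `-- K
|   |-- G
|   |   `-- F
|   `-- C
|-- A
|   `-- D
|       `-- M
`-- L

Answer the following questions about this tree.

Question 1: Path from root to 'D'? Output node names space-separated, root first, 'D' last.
Answer: H A D

Derivation:
Walk down from root: H -> A -> D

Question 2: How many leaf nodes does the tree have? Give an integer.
Leaves (nodes with no children): C, F, J, K, L, M

Answer: 6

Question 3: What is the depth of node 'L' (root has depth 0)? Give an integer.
Path from root to L: H -> L
Depth = number of edges = 1

Answer: 1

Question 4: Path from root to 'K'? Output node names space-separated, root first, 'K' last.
Answer: H E B K

Derivation:
Walk down from root: H -> E -> B -> K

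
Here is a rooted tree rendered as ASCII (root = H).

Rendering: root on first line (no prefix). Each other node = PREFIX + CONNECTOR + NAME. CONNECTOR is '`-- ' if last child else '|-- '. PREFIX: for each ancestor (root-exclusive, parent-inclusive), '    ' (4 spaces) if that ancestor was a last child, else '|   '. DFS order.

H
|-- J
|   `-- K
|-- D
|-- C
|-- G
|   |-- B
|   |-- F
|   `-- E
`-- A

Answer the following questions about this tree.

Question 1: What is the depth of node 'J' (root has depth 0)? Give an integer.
Path from root to J: H -> J
Depth = number of edges = 1

Answer: 1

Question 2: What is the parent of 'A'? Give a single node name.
Answer: H

Derivation:
Scan adjacency: A appears as child of H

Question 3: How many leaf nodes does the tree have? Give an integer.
Answer: 7

Derivation:
Leaves (nodes with no children): A, B, C, D, E, F, K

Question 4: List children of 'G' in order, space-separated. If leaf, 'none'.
Node G's children (from adjacency): B, F, E

Answer: B F E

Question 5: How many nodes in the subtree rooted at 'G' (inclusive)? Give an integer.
Answer: 4

Derivation:
Subtree rooted at G contains: B, E, F, G
Count = 4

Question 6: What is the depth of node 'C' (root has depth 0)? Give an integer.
Answer: 1

Derivation:
Path from root to C: H -> C
Depth = number of edges = 1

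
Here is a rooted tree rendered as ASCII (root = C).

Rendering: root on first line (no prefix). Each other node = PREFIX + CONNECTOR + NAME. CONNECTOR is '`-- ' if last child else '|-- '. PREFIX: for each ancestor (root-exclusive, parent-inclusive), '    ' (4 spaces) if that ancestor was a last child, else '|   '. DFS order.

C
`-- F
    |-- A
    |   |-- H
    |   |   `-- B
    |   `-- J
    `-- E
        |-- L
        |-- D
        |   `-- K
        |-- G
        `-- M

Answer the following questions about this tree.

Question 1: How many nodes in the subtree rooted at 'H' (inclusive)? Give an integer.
Answer: 2

Derivation:
Subtree rooted at H contains: B, H
Count = 2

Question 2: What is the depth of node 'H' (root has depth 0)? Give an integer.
Answer: 3

Derivation:
Path from root to H: C -> F -> A -> H
Depth = number of edges = 3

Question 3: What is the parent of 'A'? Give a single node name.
Answer: F

Derivation:
Scan adjacency: A appears as child of F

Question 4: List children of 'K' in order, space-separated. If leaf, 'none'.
Answer: none

Derivation:
Node K's children (from adjacency): (leaf)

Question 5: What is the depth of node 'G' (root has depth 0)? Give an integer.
Answer: 3

Derivation:
Path from root to G: C -> F -> E -> G
Depth = number of edges = 3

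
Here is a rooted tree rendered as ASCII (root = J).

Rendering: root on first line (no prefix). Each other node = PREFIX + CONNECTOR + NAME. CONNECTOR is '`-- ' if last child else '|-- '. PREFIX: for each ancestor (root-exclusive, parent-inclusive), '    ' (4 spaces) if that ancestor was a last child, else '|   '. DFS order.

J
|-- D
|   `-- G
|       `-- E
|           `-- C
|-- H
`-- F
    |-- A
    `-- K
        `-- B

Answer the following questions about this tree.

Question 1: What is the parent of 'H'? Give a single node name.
Scan adjacency: H appears as child of J

Answer: J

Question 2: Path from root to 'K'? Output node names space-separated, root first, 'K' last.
Answer: J F K

Derivation:
Walk down from root: J -> F -> K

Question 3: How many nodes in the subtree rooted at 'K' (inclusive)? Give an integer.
Subtree rooted at K contains: B, K
Count = 2

Answer: 2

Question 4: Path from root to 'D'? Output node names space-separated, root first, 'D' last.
Walk down from root: J -> D

Answer: J D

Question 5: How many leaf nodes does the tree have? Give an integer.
Leaves (nodes with no children): A, B, C, H

Answer: 4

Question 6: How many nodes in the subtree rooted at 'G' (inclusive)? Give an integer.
Subtree rooted at G contains: C, E, G
Count = 3

Answer: 3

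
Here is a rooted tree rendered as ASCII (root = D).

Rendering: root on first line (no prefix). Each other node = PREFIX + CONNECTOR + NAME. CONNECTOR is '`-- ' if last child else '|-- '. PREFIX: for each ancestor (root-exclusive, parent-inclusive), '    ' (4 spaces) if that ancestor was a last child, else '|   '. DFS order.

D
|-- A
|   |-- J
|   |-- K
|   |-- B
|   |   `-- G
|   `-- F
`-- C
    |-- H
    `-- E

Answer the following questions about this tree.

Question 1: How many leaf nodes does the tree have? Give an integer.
Leaves (nodes with no children): E, F, G, H, J, K

Answer: 6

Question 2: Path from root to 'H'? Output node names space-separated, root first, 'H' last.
Walk down from root: D -> C -> H

Answer: D C H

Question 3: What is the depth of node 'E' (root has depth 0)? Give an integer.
Answer: 2

Derivation:
Path from root to E: D -> C -> E
Depth = number of edges = 2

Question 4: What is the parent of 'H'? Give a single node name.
Answer: C

Derivation:
Scan adjacency: H appears as child of C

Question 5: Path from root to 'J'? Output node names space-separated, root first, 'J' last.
Answer: D A J

Derivation:
Walk down from root: D -> A -> J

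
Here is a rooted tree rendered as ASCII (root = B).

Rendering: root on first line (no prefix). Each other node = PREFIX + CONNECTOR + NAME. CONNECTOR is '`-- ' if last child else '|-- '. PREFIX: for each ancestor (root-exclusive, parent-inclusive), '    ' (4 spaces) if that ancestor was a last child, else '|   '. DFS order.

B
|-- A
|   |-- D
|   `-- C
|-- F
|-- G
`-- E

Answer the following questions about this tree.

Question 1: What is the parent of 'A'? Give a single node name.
Scan adjacency: A appears as child of B

Answer: B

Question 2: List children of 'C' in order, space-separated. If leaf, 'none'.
Node C's children (from adjacency): (leaf)

Answer: none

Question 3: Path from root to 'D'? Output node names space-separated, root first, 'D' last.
Walk down from root: B -> A -> D

Answer: B A D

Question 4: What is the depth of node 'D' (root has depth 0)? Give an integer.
Answer: 2

Derivation:
Path from root to D: B -> A -> D
Depth = number of edges = 2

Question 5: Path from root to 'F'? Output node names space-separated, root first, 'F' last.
Answer: B F

Derivation:
Walk down from root: B -> F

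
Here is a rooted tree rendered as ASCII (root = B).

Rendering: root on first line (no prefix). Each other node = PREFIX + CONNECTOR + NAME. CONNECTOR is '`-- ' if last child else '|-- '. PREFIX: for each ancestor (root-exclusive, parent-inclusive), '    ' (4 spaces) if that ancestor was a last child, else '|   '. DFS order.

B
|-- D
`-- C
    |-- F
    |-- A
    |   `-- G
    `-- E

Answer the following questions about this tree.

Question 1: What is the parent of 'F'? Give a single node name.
Answer: C

Derivation:
Scan adjacency: F appears as child of C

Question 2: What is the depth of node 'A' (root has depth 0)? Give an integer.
Answer: 2

Derivation:
Path from root to A: B -> C -> A
Depth = number of edges = 2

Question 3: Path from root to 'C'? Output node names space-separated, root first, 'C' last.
Walk down from root: B -> C

Answer: B C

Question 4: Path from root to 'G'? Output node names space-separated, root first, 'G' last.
Walk down from root: B -> C -> A -> G

Answer: B C A G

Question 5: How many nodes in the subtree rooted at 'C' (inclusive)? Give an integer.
Subtree rooted at C contains: A, C, E, F, G
Count = 5

Answer: 5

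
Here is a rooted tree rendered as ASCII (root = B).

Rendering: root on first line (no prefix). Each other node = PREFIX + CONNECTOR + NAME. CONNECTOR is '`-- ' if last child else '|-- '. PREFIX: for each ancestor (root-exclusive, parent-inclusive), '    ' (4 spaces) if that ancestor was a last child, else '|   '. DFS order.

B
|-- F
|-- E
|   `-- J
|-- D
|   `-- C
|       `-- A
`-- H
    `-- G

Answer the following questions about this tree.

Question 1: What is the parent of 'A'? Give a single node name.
Answer: C

Derivation:
Scan adjacency: A appears as child of C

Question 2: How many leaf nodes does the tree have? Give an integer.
Leaves (nodes with no children): A, F, G, J

Answer: 4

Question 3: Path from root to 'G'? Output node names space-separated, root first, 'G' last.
Walk down from root: B -> H -> G

Answer: B H G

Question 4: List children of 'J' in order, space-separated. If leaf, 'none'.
Answer: none

Derivation:
Node J's children (from adjacency): (leaf)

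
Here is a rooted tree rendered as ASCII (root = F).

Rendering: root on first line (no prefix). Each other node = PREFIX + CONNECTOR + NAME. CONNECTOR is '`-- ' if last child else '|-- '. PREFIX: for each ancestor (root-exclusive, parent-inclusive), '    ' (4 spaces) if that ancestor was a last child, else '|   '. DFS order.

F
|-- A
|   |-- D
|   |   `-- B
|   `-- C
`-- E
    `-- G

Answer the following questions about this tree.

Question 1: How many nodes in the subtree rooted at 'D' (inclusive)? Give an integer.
Subtree rooted at D contains: B, D
Count = 2

Answer: 2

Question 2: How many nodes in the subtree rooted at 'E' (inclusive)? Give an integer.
Subtree rooted at E contains: E, G
Count = 2

Answer: 2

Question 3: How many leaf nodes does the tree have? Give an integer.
Leaves (nodes with no children): B, C, G

Answer: 3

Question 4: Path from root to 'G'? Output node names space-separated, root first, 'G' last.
Walk down from root: F -> E -> G

Answer: F E G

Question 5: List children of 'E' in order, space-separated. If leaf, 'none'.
Node E's children (from adjacency): G

Answer: G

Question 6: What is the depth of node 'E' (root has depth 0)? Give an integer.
Path from root to E: F -> E
Depth = number of edges = 1

Answer: 1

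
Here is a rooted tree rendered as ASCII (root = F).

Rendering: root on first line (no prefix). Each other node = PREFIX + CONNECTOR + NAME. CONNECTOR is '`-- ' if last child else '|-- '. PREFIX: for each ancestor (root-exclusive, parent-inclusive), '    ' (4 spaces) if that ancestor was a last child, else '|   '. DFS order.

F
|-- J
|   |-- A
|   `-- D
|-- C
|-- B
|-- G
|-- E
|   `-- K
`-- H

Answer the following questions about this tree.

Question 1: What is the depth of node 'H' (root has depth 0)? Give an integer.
Path from root to H: F -> H
Depth = number of edges = 1

Answer: 1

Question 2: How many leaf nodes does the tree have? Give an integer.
Leaves (nodes with no children): A, B, C, D, G, H, K

Answer: 7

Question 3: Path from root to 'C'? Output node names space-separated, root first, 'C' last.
Walk down from root: F -> C

Answer: F C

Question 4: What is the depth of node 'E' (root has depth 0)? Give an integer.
Path from root to E: F -> E
Depth = number of edges = 1

Answer: 1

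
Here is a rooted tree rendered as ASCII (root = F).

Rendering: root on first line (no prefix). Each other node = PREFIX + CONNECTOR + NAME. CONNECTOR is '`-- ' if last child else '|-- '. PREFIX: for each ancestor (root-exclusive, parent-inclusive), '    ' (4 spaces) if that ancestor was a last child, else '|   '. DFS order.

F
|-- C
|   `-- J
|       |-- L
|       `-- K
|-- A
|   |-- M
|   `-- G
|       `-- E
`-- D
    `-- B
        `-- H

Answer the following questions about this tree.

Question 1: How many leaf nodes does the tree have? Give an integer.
Answer: 5

Derivation:
Leaves (nodes with no children): E, H, K, L, M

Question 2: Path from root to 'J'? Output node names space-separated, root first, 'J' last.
Answer: F C J

Derivation:
Walk down from root: F -> C -> J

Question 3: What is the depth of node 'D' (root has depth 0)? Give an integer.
Answer: 1

Derivation:
Path from root to D: F -> D
Depth = number of edges = 1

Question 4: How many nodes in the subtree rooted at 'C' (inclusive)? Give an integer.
Subtree rooted at C contains: C, J, K, L
Count = 4

Answer: 4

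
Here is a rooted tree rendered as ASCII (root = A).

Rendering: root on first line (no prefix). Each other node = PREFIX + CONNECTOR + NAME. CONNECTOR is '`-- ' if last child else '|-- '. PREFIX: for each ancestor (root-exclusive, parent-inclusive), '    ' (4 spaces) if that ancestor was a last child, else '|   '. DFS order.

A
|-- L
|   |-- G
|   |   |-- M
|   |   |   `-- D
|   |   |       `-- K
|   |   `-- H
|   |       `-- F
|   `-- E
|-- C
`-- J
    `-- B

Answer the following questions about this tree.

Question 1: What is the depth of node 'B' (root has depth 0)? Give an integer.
Answer: 2

Derivation:
Path from root to B: A -> J -> B
Depth = number of edges = 2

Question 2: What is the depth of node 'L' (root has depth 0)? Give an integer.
Path from root to L: A -> L
Depth = number of edges = 1

Answer: 1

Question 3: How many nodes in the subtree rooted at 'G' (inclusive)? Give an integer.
Subtree rooted at G contains: D, F, G, H, K, M
Count = 6

Answer: 6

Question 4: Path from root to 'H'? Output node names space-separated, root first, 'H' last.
Walk down from root: A -> L -> G -> H

Answer: A L G H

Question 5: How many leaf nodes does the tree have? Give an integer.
Answer: 5

Derivation:
Leaves (nodes with no children): B, C, E, F, K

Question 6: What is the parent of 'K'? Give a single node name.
Scan adjacency: K appears as child of D

Answer: D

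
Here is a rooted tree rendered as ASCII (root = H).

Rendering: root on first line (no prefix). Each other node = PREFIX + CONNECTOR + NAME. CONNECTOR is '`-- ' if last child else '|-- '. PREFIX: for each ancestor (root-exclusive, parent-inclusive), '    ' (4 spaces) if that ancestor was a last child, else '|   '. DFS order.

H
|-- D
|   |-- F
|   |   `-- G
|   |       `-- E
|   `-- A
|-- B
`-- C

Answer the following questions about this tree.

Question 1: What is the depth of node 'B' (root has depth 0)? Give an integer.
Path from root to B: H -> B
Depth = number of edges = 1

Answer: 1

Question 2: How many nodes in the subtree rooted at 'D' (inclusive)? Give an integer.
Subtree rooted at D contains: A, D, E, F, G
Count = 5

Answer: 5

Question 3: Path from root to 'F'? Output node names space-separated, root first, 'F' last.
Walk down from root: H -> D -> F

Answer: H D F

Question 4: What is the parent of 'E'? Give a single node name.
Answer: G

Derivation:
Scan adjacency: E appears as child of G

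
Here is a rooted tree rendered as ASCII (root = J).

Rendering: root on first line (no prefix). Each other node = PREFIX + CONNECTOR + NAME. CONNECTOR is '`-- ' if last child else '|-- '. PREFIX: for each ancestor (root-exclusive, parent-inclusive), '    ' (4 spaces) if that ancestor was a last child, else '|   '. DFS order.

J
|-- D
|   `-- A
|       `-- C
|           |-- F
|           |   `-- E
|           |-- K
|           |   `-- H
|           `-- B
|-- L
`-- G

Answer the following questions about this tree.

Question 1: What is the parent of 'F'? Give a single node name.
Scan adjacency: F appears as child of C

Answer: C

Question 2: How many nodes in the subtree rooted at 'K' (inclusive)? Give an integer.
Answer: 2

Derivation:
Subtree rooted at K contains: H, K
Count = 2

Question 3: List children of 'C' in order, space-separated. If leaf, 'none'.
Answer: F K B

Derivation:
Node C's children (from adjacency): F, K, B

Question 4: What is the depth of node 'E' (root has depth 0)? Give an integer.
Answer: 5

Derivation:
Path from root to E: J -> D -> A -> C -> F -> E
Depth = number of edges = 5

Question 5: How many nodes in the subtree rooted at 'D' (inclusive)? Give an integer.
Answer: 8

Derivation:
Subtree rooted at D contains: A, B, C, D, E, F, H, K
Count = 8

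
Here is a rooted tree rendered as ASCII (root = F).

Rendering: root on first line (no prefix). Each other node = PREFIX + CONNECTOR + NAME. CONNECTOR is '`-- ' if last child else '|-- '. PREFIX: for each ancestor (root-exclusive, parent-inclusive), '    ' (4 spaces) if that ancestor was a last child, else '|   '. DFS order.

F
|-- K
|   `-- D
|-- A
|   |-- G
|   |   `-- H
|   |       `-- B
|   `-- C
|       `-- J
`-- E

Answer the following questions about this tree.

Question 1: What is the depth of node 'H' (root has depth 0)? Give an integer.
Path from root to H: F -> A -> G -> H
Depth = number of edges = 3

Answer: 3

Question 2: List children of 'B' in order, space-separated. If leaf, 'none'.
Node B's children (from adjacency): (leaf)

Answer: none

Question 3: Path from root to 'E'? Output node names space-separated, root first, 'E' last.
Answer: F E

Derivation:
Walk down from root: F -> E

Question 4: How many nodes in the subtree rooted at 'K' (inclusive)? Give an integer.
Subtree rooted at K contains: D, K
Count = 2

Answer: 2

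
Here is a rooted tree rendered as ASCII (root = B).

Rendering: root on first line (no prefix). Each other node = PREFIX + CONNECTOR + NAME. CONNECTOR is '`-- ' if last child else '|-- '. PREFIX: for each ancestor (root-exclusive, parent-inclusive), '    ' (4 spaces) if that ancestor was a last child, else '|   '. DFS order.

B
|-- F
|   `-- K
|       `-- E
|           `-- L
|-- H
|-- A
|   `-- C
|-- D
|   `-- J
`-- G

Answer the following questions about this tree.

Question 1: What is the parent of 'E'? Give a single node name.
Scan adjacency: E appears as child of K

Answer: K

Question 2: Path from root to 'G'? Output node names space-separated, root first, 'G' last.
Answer: B G

Derivation:
Walk down from root: B -> G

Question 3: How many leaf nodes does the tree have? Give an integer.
Leaves (nodes with no children): C, G, H, J, L

Answer: 5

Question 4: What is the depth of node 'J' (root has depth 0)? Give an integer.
Path from root to J: B -> D -> J
Depth = number of edges = 2

Answer: 2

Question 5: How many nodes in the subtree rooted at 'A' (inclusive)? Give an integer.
Answer: 2

Derivation:
Subtree rooted at A contains: A, C
Count = 2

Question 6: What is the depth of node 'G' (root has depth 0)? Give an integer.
Answer: 1

Derivation:
Path from root to G: B -> G
Depth = number of edges = 1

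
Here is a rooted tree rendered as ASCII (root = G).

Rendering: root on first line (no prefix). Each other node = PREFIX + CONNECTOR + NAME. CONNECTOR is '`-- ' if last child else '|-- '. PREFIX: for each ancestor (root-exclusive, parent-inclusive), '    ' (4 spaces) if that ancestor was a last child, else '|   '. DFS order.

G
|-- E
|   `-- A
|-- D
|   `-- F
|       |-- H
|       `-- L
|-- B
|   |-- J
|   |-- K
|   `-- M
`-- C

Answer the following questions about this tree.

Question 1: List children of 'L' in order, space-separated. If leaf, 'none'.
Answer: none

Derivation:
Node L's children (from adjacency): (leaf)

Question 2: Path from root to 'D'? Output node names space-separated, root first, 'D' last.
Answer: G D

Derivation:
Walk down from root: G -> D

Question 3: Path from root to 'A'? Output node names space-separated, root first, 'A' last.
Walk down from root: G -> E -> A

Answer: G E A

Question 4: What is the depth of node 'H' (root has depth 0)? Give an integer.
Path from root to H: G -> D -> F -> H
Depth = number of edges = 3

Answer: 3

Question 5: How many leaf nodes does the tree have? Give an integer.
Leaves (nodes with no children): A, C, H, J, K, L, M

Answer: 7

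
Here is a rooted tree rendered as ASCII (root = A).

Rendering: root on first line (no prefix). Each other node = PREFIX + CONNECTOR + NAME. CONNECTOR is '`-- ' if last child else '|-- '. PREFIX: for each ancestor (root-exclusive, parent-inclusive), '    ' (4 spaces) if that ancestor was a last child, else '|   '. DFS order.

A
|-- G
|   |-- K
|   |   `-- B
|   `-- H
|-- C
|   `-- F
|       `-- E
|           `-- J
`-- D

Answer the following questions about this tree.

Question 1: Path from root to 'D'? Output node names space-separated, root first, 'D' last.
Answer: A D

Derivation:
Walk down from root: A -> D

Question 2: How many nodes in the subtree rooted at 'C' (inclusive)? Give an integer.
Answer: 4

Derivation:
Subtree rooted at C contains: C, E, F, J
Count = 4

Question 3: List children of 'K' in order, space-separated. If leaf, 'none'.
Answer: B

Derivation:
Node K's children (from adjacency): B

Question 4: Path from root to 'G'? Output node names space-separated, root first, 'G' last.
Walk down from root: A -> G

Answer: A G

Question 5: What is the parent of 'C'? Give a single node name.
Answer: A

Derivation:
Scan adjacency: C appears as child of A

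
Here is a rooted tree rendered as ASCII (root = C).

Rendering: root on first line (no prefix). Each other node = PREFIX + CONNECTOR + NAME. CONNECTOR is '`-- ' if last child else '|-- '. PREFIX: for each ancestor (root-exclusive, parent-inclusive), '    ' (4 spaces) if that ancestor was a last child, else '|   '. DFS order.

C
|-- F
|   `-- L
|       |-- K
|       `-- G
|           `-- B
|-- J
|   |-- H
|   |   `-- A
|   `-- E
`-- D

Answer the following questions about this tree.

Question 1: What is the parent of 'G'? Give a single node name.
Scan adjacency: G appears as child of L

Answer: L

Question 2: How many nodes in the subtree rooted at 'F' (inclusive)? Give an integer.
Answer: 5

Derivation:
Subtree rooted at F contains: B, F, G, K, L
Count = 5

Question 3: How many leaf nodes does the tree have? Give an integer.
Leaves (nodes with no children): A, B, D, E, K

Answer: 5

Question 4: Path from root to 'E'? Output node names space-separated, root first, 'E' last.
Walk down from root: C -> J -> E

Answer: C J E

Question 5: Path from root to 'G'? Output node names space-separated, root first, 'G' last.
Answer: C F L G

Derivation:
Walk down from root: C -> F -> L -> G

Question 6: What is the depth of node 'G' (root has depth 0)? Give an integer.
Path from root to G: C -> F -> L -> G
Depth = number of edges = 3

Answer: 3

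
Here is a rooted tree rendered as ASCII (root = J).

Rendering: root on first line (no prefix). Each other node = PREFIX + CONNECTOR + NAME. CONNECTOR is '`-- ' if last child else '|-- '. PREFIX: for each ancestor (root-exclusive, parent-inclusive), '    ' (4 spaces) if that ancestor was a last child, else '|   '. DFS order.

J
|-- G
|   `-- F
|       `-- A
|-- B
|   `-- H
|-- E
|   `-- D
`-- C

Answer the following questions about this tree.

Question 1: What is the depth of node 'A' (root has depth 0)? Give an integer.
Answer: 3

Derivation:
Path from root to A: J -> G -> F -> A
Depth = number of edges = 3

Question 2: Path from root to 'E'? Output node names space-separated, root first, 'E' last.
Answer: J E

Derivation:
Walk down from root: J -> E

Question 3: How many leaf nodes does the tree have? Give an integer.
Leaves (nodes with no children): A, C, D, H

Answer: 4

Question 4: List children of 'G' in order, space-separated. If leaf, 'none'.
Node G's children (from adjacency): F

Answer: F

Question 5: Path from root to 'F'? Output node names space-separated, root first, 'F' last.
Answer: J G F

Derivation:
Walk down from root: J -> G -> F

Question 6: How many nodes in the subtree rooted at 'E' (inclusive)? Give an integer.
Subtree rooted at E contains: D, E
Count = 2

Answer: 2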